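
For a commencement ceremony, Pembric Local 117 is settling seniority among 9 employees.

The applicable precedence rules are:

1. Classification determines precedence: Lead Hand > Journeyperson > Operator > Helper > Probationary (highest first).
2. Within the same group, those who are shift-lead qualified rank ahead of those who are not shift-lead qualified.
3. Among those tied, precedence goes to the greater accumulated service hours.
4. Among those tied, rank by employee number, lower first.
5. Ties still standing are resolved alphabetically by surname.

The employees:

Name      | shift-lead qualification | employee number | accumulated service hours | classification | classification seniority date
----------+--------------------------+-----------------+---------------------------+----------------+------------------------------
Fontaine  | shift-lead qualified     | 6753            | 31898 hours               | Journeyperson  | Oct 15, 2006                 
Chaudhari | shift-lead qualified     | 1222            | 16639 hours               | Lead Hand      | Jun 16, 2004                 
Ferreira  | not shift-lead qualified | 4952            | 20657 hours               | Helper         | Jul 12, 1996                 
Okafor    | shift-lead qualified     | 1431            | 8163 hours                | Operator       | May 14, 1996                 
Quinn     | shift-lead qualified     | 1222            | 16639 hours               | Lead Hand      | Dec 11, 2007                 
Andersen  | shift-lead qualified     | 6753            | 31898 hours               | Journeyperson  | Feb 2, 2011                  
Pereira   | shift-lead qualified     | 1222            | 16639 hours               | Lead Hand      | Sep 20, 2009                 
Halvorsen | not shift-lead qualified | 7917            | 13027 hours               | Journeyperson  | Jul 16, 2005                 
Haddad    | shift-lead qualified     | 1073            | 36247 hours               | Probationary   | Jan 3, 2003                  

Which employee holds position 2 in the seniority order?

By classification: Chaudhari, Pereira and Quinn (Lead Hand); then Andersen, Fontaine and Halvorsen (Journeyperson); then Okafor (Operator); then Ferreira (Helper); then Haddad (Probationary).
Chaudhari, Pereira and Quinn are each shift-lead qualified, so the next rule applies.
Chaudhari, Pereira and Quinn all have accumulated service hours 16639 hours, so the next rule applies.
Chaudhari, Pereira and Quinn all have employee number 1222, so the next rule applies.
Among Chaudhari, Pereira and Quinn, alphabetically by surname: Chaudhari before Pereira before Quinn.
Among Andersen, Fontaine and Halvorsen, shift-lead qualified before not shift-lead qualified: Andersen and Fontaine (shift-lead qualified) before Halvorsen (not shift-lead qualified).
Andersen and Fontaine both have accumulated service hours 31898 hours, so the next rule applies.
Andersen and Fontaine both have employee number 6753, so the next rule applies.
Among Andersen and Fontaine, alphabetically by surname: Andersen before Fontaine.
Order: Chaudhari, Pereira, Quinn, Andersen, Fontaine, Halvorsen, Okafor, Ferreira, Haddad.

Pereira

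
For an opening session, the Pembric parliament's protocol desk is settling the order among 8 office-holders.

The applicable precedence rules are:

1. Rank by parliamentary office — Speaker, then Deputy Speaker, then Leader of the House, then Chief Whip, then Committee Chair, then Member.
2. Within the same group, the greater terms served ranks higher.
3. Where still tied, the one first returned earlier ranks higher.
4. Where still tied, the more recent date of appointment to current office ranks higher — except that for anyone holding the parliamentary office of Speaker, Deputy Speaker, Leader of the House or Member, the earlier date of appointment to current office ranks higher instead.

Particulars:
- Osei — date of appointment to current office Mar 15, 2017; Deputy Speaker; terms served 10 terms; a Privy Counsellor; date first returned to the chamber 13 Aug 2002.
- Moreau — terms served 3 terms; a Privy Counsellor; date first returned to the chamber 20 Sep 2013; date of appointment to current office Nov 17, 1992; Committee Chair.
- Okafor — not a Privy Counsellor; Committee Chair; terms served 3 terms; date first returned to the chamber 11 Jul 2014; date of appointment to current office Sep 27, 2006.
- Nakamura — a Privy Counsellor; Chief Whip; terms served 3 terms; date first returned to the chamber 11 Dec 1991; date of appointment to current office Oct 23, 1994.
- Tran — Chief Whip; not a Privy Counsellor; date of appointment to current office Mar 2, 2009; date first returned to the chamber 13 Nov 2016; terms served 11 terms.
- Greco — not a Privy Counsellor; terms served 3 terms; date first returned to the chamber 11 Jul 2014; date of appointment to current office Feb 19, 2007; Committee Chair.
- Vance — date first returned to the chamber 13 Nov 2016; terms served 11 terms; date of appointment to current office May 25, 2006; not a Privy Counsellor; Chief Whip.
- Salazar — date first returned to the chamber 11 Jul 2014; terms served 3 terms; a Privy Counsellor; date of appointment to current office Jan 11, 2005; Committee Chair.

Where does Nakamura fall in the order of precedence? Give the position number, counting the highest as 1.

By parliamentary office: Osei (Deputy Speaker); then Tran, Vance and Nakamura (Chief Whip); then Moreau, Greco, Okafor and Salazar (Committee Chair).
Among Tran, Vance and Nakamura, by terms served (higher first): Tran and Vance (11 terms) before Nakamura (3 terms).
Tran and Vance both have date first returned to the chamber 13 Nov 2016, so the next rule applies.
Among Tran and Vance, by date of appointment to current office (later first): Tran (Mar 2, 2009) before Vance (May 25, 2006).
Moreau, Greco, Okafor and Salazar all have terms served 3 terms, so the next rule applies.
Among Moreau, Greco, Okafor and Salazar, by date first returned to the chamber (earlier first): Moreau (20 Sep 2013) before Greco, Okafor and Salazar (11 Jul 2014).
Among Greco, Okafor and Salazar, by date of appointment to current office (later first): Greco (Feb 19, 2007) before Okafor (Sep 27, 2006) before Salazar (Jan 11, 2005).
Order: Osei, Tran, Vance, Nakamura, Moreau, Greco, Okafor, Salazar. So position 4.

4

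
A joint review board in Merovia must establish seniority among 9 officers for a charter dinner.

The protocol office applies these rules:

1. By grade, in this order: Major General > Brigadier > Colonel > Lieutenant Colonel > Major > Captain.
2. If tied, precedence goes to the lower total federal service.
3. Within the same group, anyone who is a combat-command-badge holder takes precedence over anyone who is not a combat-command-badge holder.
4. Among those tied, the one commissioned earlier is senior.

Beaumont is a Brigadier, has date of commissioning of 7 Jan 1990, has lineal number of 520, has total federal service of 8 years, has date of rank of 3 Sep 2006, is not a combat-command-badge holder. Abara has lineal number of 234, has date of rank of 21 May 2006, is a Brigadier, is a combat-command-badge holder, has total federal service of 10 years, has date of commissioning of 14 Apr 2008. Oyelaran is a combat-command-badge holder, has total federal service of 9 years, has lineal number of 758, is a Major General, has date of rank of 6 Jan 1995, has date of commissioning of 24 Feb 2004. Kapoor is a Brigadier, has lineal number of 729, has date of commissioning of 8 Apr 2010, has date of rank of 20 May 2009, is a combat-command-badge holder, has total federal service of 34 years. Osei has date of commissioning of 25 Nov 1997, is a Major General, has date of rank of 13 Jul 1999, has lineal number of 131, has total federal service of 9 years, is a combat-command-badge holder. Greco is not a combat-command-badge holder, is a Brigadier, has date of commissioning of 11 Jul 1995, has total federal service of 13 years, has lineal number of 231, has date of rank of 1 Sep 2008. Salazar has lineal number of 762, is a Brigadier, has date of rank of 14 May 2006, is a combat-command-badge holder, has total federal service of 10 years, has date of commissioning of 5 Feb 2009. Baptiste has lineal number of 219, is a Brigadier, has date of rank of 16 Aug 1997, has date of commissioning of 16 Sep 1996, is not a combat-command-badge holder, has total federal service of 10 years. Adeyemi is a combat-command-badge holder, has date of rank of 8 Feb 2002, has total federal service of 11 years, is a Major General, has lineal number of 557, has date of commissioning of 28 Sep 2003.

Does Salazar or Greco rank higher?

By grade: Osei, Oyelaran and Adeyemi (Major General); then Beaumont, Abara, Salazar, Baptiste, Greco and Kapoor (Brigadier).
Among Osei, Oyelaran and Adeyemi, by total federal service (lower first): Osei and Oyelaran (9 years) before Adeyemi (11 years).
Osei and Oyelaran are each a combat-command-badge holder, so the next rule applies.
Among Osei and Oyelaran, by date of commissioning (earlier first): Osei (25 Nov 1997) before Oyelaran (24 Feb 2004).
Among Beaumont, Abara, Salazar, Baptiste, Greco and Kapoor, by total federal service (lower first): Beaumont (8 years) before Abara, Salazar and Baptiste (10 years) before Greco (13 years) before Kapoor (34 years).
Among Abara, Salazar and Baptiste, a combat-command-badge holder before not a combat-command-badge holder: Abara and Salazar (a combat-command-badge holder) before Baptiste (not a combat-command-badge holder).
Among Abara and Salazar, by date of commissioning (earlier first): Abara (14 Apr 2008) before Salazar (5 Feb 2009).
So Salazar takes precedence.

Salazar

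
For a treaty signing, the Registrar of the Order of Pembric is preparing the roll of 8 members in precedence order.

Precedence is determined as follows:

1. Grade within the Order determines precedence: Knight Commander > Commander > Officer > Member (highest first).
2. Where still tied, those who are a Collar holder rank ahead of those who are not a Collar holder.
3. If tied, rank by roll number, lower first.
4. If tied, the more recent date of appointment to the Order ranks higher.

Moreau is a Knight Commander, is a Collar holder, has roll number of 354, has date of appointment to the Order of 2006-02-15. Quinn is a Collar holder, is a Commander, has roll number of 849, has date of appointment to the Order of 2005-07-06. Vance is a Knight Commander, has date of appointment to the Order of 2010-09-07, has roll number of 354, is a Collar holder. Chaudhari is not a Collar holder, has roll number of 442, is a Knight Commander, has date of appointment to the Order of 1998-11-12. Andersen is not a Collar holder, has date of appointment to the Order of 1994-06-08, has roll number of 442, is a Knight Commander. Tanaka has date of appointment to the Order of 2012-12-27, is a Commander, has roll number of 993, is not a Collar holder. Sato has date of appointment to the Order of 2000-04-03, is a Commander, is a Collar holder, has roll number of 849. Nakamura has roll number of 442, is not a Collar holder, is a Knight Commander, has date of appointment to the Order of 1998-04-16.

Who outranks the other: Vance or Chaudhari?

By grade within the Order: Vance, Moreau, Chaudhari, Nakamura and Andersen (Knight Commander); then Quinn, Sato and Tanaka (Commander).
Among Vance, Moreau, Chaudhari, Nakamura and Andersen, a Collar holder before not a Collar holder: Vance and Moreau (a Collar holder) before Chaudhari, Nakamura and Andersen (not a Collar holder).
Vance and Moreau both have roll number 354, so the next rule applies.
Among Vance and Moreau, by date of appointment to the Order (later first): Vance (2010-09-07) before Moreau (2006-02-15).
Chaudhari, Nakamura and Andersen all have roll number 442, so the next rule applies.
Among Chaudhari, Nakamura and Andersen, by date of appointment to the Order (later first): Chaudhari (1998-11-12) before Nakamura (1998-04-16) before Andersen (1994-06-08).
Among Quinn, Sato and Tanaka, a Collar holder before not a Collar holder: Quinn and Sato (a Collar holder) before Tanaka (not a Collar holder).
Quinn and Sato both have roll number 849, so the next rule applies.
Among Quinn and Sato, by date of appointment to the Order (later first): Quinn (2005-07-06) before Sato (2000-04-03).
So Vance takes precedence.

Vance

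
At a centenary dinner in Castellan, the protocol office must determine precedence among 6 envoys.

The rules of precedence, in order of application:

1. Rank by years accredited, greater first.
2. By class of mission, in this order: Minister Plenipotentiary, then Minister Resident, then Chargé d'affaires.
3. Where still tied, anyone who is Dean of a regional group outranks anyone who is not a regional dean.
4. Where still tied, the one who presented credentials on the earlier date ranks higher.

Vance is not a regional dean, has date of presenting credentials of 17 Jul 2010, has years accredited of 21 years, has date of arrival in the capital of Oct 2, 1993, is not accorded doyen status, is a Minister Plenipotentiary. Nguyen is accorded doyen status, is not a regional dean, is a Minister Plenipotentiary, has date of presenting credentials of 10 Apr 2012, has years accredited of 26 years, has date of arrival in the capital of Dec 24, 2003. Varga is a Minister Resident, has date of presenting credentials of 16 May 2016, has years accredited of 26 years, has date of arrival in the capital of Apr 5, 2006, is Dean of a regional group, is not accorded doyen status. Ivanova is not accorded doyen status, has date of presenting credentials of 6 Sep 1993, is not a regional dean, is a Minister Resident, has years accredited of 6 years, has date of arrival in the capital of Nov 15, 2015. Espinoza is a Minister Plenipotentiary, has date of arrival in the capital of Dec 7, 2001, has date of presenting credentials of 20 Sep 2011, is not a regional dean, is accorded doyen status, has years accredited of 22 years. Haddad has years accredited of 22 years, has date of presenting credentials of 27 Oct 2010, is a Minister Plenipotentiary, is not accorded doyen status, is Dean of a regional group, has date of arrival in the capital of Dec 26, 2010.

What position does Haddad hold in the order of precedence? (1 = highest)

By years accredited (higher first): Nguyen and Varga (both 26 years); then Haddad and Espinoza (both 22 years); then Vance (21 years); then Ivanova (6 years).
Among Nguyen and Varga, by class of mission: Nguyen (Minister Plenipotentiary) before Varga (Minister Resident).
Haddad and Espinoza are each Minister Plenipotentiary, so the next rule applies.
Among Haddad and Espinoza, Dean of a regional group before not a regional dean: Haddad (Dean of a regional group) before Espinoza (not a regional dean).
Order: Nguyen, Varga, Haddad, Espinoza, Vance, Ivanova. So position 3.

3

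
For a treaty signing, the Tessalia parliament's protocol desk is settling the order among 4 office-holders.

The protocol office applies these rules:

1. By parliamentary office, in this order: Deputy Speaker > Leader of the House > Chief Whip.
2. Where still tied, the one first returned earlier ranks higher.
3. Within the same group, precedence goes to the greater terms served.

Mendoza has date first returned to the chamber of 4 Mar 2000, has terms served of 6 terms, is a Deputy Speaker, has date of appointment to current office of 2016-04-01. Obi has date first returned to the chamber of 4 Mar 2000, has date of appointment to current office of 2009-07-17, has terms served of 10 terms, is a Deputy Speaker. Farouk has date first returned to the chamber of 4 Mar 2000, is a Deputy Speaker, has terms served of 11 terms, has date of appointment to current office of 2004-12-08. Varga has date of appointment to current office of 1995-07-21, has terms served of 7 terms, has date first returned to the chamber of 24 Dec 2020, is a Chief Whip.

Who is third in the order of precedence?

By parliamentary office: Farouk, Obi and Mendoza (Deputy Speaker); then Varga (Chief Whip).
Farouk, Obi and Mendoza all have date first returned to the chamber 4 Mar 2000, so the next rule applies.
Among Farouk, Obi and Mendoza, by terms served (higher first): Farouk (11 terms) before Obi (10 terms) before Mendoza (6 terms).
Order: Farouk, Obi, Mendoza, Varga.

Mendoza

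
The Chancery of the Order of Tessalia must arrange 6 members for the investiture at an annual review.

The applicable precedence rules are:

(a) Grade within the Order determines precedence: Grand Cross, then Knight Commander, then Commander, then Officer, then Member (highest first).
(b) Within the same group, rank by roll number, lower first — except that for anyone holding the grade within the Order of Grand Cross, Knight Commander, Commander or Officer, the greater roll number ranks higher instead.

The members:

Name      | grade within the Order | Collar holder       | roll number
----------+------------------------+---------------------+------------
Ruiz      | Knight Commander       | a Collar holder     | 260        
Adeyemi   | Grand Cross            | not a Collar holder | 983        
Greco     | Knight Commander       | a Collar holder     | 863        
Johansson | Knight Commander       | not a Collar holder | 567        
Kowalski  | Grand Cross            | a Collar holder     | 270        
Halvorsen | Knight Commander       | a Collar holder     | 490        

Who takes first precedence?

By grade within the Order: Adeyemi and Kowalski (Grand Cross); then Greco, Johansson, Halvorsen and Ruiz (Knight Commander).
Among Adeyemi and Kowalski, by roll number (higher first) (reversed rule for this group): Adeyemi (983) before Kowalski (270).
Among Greco, Johansson, Halvorsen and Ruiz, by roll number (higher first) (reversed rule for this group): Greco (863) before Johansson (567) before Halvorsen (490) before Ruiz (260).
Order: Adeyemi, Kowalski, Greco, Johansson, Halvorsen, Ruiz.

Adeyemi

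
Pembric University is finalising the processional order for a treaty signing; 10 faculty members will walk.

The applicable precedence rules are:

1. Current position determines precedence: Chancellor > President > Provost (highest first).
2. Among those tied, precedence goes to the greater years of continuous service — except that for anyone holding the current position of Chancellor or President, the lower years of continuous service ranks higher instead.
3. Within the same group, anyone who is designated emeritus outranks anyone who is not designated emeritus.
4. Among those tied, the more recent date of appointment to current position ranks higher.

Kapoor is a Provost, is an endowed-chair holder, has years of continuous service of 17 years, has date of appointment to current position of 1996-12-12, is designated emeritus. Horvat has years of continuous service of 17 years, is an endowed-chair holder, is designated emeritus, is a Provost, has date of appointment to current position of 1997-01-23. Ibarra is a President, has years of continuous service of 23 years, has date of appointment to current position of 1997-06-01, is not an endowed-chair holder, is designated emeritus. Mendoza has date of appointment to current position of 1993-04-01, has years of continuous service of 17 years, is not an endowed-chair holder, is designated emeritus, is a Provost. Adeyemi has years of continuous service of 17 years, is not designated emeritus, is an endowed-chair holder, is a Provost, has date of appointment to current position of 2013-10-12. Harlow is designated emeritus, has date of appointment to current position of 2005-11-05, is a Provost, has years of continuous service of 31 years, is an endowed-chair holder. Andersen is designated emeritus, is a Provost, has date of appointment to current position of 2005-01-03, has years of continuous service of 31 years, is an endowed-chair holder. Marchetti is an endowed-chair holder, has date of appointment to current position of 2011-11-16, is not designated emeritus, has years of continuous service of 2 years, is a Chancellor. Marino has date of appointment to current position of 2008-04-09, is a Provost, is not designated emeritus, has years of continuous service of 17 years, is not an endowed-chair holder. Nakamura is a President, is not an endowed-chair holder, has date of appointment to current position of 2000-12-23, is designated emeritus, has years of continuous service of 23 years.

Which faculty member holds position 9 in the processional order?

By current position: Marchetti (Chancellor); then Nakamura and Ibarra (President); then Harlow, Andersen, Horvat, Kapoor, Mendoza, Adeyemi and Marino (Provost).
Nakamura and Ibarra both have years of continuous service 23 years, so the next rule applies.
Nakamura and Ibarra are each designated emeritus, so the next rule applies.
Among Nakamura and Ibarra, by date of appointment to current position (later first): Nakamura (2000-12-23) before Ibarra (1997-06-01).
Among Harlow, Andersen, Horvat, Kapoor, Mendoza, Adeyemi and Marino, by years of continuous service (higher first): Harlow and Andersen (31 years) before Horvat, Kapoor, Mendoza, Adeyemi and Marino (17 years).
Harlow and Andersen are each designated emeritus, so the next rule applies.
Among Harlow and Andersen, by date of appointment to current position (later first): Harlow (2005-11-05) before Andersen (2005-01-03).
Among Horvat, Kapoor, Mendoza, Adeyemi and Marino, designated emeritus before not designated emeritus: Horvat, Kapoor and Mendoza (designated emeritus) before Adeyemi and Marino (not designated emeritus).
Among Horvat, Kapoor and Mendoza, by date of appointment to current position (later first): Horvat (1997-01-23) before Kapoor (1996-12-12) before Mendoza (1993-04-01).
Among Adeyemi and Marino, by date of appointment to current position (later first): Adeyemi (2013-10-12) before Marino (2008-04-09).
Order: Marchetti, Nakamura, Ibarra, Harlow, Andersen, Horvat, Kapoor, Mendoza, Adeyemi, Marino.

Adeyemi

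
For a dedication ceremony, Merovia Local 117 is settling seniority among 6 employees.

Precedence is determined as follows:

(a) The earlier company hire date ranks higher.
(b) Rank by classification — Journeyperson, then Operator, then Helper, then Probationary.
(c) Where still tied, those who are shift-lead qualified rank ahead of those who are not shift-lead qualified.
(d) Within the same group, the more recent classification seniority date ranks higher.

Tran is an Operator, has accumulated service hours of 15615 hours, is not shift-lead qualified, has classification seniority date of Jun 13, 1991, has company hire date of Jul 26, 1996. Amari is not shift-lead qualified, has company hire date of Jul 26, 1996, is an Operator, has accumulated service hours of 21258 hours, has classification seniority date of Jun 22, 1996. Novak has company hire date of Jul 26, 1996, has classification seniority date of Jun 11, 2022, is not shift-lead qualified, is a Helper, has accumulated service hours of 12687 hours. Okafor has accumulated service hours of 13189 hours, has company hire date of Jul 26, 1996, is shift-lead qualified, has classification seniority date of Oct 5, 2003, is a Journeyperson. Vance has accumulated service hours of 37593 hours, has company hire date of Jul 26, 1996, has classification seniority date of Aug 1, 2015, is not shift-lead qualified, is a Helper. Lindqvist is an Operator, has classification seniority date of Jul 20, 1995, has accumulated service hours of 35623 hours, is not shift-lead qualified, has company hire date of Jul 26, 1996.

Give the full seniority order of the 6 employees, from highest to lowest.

By company hire date (earlier first): Okafor, Amari, Lindqvist, Tran, Novak and Vance (each Jul 26, 1996).
Among Okafor, Amari, Lindqvist, Tran, Novak and Vance, by classification: Okafor (Journeyperson) before Amari, Lindqvist and Tran (Operator) before Novak and Vance (Helper).
Amari, Lindqvist and Tran are each not shift-lead qualified, so the next rule applies.
Among Amari, Lindqvist and Tran, by classification seniority date (later first): Amari (Jun 22, 1996) before Lindqvist (Jul 20, 1995) before Tran (Jun 13, 1991).
Novak and Vance are each not shift-lead qualified, so the next rule applies.
Among Novak and Vance, by classification seniority date (later first): Novak (Jun 11, 2022) before Vance (Aug 1, 2015).
Full order: Okafor, Amari, Lindqvist, Tran, Novak, Vance.

Okafor, Amari, Lindqvist, Tran, Novak, Vance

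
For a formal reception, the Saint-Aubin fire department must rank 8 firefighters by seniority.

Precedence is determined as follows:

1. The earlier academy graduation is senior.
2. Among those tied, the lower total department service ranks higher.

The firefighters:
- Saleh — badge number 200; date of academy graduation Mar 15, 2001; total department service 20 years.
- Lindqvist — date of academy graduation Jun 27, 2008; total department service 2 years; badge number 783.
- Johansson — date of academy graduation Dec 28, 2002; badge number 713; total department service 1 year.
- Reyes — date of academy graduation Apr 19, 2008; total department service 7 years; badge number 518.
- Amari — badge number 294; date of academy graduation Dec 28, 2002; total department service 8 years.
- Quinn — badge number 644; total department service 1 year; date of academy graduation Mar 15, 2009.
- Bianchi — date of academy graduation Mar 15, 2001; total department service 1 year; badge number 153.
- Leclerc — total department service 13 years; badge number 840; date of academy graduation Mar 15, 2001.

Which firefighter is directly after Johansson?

Amari

By date of academy graduation (earlier first): Bianchi, Leclerc and Saleh (each Mar 15, 2001); then Johansson and Amari (both Dec 28, 2002); then Reyes (Apr 19, 2008); then Lindqvist (Jun 27, 2008); then Quinn (Mar 15, 2009).
Among Bianchi, Leclerc and Saleh, by total department service (lower first): Bianchi (1 year) before Leclerc (13 years) before Saleh (20 years).
Among Johansson and Amari, by total department service (lower first): Johansson (1 year) before Amari (8 years).
Order: Bianchi, Leclerc, Saleh, Johansson, Amari, Reyes, Lindqvist, Quinn.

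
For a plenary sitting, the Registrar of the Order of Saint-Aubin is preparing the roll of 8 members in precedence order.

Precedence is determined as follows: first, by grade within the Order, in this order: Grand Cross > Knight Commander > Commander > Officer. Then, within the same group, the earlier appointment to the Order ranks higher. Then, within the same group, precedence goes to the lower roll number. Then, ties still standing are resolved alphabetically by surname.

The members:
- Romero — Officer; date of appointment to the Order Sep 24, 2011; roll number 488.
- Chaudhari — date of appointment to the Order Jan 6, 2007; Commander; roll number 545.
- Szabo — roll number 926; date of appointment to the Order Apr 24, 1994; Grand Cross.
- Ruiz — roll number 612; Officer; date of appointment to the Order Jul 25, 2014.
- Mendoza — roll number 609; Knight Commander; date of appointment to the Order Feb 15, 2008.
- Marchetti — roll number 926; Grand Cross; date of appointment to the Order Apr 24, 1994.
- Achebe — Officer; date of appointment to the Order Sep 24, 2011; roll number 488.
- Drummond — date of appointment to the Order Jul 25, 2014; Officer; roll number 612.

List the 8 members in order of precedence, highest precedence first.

By grade within the Order: Marchetti and Szabo (Grand Cross); then Mendoza (Knight Commander); then Chaudhari (Commander); then Achebe, Romero, Drummond and Ruiz (Officer).
Marchetti and Szabo both have date of appointment to the Order Apr 24, 1994, so the next rule applies.
Marchetti and Szabo both have roll number 926, so the next rule applies.
Among Marchetti and Szabo, alphabetically by surname: Marchetti before Szabo.
Among Achebe, Romero, Drummond and Ruiz, by date of appointment to the Order (earlier first): Achebe and Romero (Sep 24, 2011) before Drummond and Ruiz (Jul 25, 2014).
Achebe and Romero both have roll number 488, so the next rule applies.
Among Achebe and Romero, alphabetically by surname: Achebe before Romero.
Drummond and Ruiz both have roll number 612, so the next rule applies.
Among Drummond and Ruiz, alphabetically by surname: Drummond before Ruiz.
Full order: Marchetti, Szabo, Mendoza, Chaudhari, Achebe, Romero, Drummond, Ruiz.

Marchetti, Szabo, Mendoza, Chaudhari, Achebe, Romero, Drummond, Ruiz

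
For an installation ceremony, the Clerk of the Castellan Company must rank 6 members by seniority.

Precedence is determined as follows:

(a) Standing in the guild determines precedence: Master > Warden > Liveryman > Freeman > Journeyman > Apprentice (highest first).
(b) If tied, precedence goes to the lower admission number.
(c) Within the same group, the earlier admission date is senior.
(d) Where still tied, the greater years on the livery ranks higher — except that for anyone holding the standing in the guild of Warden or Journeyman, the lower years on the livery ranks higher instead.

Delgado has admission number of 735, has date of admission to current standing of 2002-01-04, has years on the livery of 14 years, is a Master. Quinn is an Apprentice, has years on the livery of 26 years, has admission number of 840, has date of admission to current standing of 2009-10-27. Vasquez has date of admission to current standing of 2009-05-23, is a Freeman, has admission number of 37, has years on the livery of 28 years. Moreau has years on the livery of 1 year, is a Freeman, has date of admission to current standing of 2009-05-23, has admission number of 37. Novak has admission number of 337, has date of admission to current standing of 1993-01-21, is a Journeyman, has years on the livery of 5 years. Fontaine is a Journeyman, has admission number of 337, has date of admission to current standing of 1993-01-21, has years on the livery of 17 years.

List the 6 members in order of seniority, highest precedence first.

Delgado, Vasquez, Moreau, Novak, Fontaine, Quinn

By standing in the guild: Delgado (Master); then Vasquez and Moreau (Freeman); then Novak and Fontaine (Journeyman); then Quinn (Apprentice).
Vasquez and Moreau both have admission number 37, so the next rule applies.
Vasquez and Moreau both have date of admission to current standing 2009-05-23, so the next rule applies.
Among Vasquez and Moreau, by years on the livery (higher first): Vasquez (28 years) before Moreau (1 year).
Novak and Fontaine both have admission number 337, so the next rule applies.
Novak and Fontaine both have date of admission to current standing 1993-01-21, so the next rule applies.
Among Novak and Fontaine, by years on the livery (lower first) (reversed rule for this group): Novak (5 years) before Fontaine (17 years).
Full order: Delgado, Vasquez, Moreau, Novak, Fontaine, Quinn.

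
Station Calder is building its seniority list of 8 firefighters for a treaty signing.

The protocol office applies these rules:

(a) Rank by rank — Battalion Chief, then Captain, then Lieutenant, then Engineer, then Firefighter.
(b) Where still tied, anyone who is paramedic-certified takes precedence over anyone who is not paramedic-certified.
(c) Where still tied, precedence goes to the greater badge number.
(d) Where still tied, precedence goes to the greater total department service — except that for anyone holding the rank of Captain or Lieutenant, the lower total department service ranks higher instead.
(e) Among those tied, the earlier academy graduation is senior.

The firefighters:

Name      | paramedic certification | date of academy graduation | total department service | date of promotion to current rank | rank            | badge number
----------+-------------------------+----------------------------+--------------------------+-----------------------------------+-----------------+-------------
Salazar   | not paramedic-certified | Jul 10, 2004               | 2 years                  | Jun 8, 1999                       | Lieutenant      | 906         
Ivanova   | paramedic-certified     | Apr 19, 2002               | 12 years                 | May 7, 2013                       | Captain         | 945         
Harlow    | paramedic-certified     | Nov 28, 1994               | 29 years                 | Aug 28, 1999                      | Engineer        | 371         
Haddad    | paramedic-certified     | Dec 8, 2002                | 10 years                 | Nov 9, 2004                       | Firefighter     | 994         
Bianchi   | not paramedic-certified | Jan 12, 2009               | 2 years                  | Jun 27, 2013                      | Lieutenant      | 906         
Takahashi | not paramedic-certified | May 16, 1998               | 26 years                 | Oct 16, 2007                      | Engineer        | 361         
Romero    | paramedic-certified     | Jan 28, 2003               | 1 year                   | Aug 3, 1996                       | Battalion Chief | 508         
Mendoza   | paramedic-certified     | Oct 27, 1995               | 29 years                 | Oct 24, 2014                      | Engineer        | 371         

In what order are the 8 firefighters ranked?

Romero, Ivanova, Salazar, Bianchi, Harlow, Mendoza, Takahashi, Haddad

By rank: Romero (Battalion Chief); then Ivanova (Captain); then Salazar and Bianchi (Lieutenant); then Harlow, Mendoza and Takahashi (Engineer); then Haddad (Firefighter).
Salazar and Bianchi are each not paramedic-certified, so the next rule applies.
Salazar and Bianchi both have badge number 906, so the next rule applies.
Salazar and Bianchi both have total department service 2 years, so the next rule applies.
Among Salazar and Bianchi, by date of academy graduation (earlier first): Salazar (Jul 10, 2004) before Bianchi (Jan 12, 2009).
Among Harlow, Mendoza and Takahashi, paramedic-certified before not paramedic-certified: Harlow and Mendoza (paramedic-certified) before Takahashi (not paramedic-certified).
Harlow and Mendoza both have badge number 371, so the next rule applies.
Harlow and Mendoza both have total department service 29 years, so the next rule applies.
Among Harlow and Mendoza, by date of academy graduation (earlier first): Harlow (Nov 28, 1994) before Mendoza (Oct 27, 1995).
Full order: Romero, Ivanova, Salazar, Bianchi, Harlow, Mendoza, Takahashi, Haddad.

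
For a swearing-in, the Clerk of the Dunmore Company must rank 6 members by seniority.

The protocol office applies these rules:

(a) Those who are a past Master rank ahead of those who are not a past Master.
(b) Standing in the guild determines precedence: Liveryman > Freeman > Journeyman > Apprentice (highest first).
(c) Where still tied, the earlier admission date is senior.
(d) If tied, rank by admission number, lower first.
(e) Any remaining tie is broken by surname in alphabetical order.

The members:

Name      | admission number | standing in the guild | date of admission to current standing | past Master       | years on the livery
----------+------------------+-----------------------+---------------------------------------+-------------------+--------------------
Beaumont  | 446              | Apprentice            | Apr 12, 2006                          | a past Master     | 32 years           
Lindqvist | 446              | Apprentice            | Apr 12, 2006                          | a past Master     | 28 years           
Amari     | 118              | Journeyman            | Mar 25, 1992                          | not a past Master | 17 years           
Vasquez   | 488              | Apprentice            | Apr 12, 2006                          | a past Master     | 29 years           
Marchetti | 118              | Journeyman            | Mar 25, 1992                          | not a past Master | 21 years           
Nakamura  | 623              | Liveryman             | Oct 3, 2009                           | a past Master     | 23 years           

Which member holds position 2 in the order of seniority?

By the first rule: Nakamura, Beaumont, Lindqvist and Vasquez (each a past Master); then Amari and Marchetti (both not a past Master).
Among Nakamura, Beaumont, Lindqvist and Vasquez, by standing in the guild: Nakamura (Liveryman) before Beaumont, Lindqvist and Vasquez (Apprentice).
Beaumont, Lindqvist and Vasquez all have date of admission to current standing Apr 12, 2006, so the next rule applies.
Among Beaumont, Lindqvist and Vasquez, by admission number (lower first): Beaumont and Lindqvist (446) before Vasquez (488).
Among Beaumont and Lindqvist, alphabetically by surname: Beaumont before Lindqvist.
Amari and Marchetti are each Journeyman, so the next rule applies.
Amari and Marchetti both have date of admission to current standing Mar 25, 1992, so the next rule applies.
Amari and Marchetti both have admission number 118, so the next rule applies.
Among Amari and Marchetti, alphabetically by surname: Amari before Marchetti.
Order: Nakamura, Beaumont, Lindqvist, Vasquez, Amari, Marchetti.

Beaumont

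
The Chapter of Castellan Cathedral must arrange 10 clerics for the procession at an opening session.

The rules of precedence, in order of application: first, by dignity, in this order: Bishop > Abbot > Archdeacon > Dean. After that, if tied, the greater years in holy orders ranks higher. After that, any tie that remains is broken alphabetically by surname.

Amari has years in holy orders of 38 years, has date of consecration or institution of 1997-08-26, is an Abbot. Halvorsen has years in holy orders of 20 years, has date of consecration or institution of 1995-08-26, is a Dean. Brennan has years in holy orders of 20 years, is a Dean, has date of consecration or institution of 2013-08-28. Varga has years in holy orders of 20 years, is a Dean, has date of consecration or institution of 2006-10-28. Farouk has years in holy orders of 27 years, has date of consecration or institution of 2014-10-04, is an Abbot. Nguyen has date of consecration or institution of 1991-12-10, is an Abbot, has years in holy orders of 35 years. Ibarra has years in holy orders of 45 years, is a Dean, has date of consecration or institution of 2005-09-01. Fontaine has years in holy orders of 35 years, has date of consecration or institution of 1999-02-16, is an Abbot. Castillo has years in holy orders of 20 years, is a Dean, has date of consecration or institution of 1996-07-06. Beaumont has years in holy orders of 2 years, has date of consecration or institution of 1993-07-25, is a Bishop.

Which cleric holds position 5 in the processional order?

Farouk

By dignity: Beaumont (Bishop); then Amari, Fontaine, Nguyen and Farouk (Abbot); then Ibarra, Brennan, Castillo, Halvorsen and Varga (Dean).
Among Amari, Fontaine, Nguyen and Farouk, by years in holy orders (higher first): Amari (38 years) before Fontaine and Nguyen (35 years) before Farouk (27 years).
Among Fontaine and Nguyen, alphabetically by surname: Fontaine before Nguyen.
Among Ibarra, Brennan, Castillo, Halvorsen and Varga, by years in holy orders (higher first): Ibarra (45 years) before Brennan, Castillo, Halvorsen and Varga (20 years).
Among Brennan, Castillo, Halvorsen and Varga, alphabetically by surname: Brennan before Castillo before Halvorsen before Varga.
Order: Beaumont, Amari, Fontaine, Nguyen, Farouk, Ibarra, Brennan, Castillo, Halvorsen, Varga.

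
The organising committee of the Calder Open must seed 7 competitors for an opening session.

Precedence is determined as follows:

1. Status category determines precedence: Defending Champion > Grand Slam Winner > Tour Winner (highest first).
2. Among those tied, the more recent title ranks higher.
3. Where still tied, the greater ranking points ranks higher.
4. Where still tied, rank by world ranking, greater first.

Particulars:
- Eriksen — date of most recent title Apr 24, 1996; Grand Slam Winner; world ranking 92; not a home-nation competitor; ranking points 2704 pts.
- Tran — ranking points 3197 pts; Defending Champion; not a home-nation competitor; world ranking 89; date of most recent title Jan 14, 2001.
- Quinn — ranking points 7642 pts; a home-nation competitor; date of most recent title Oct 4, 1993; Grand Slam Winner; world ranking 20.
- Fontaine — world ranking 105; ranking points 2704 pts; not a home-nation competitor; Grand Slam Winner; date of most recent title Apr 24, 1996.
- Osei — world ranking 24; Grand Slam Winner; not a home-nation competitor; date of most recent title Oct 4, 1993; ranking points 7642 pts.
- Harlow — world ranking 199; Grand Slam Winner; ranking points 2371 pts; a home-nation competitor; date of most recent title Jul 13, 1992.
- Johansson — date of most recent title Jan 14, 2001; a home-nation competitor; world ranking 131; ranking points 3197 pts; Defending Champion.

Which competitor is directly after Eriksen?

Osei

By status category: Johansson and Tran (Defending Champion); then Fontaine, Eriksen, Osei, Quinn and Harlow (Grand Slam Winner).
Johansson and Tran both have date of most recent title Jan 14, 2001, so the next rule applies.
Johansson and Tran both have ranking points 3197 pts, so the next rule applies.
Among Johansson and Tran, by world ranking (higher first): Johansson (131) before Tran (89).
Among Fontaine, Eriksen, Osei, Quinn and Harlow, by date of most recent title (later first): Fontaine and Eriksen (Apr 24, 1996) before Osei and Quinn (Oct 4, 1993) before Harlow (Jul 13, 1992).
Fontaine and Eriksen both have ranking points 2704 pts, so the next rule applies.
Among Fontaine and Eriksen, by world ranking (higher first): Fontaine (105) before Eriksen (92).
Osei and Quinn both have ranking points 7642 pts, so the next rule applies.
Among Osei and Quinn, by world ranking (higher first): Osei (24) before Quinn (20).
Order: Johansson, Tran, Fontaine, Eriksen, Osei, Quinn, Harlow.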